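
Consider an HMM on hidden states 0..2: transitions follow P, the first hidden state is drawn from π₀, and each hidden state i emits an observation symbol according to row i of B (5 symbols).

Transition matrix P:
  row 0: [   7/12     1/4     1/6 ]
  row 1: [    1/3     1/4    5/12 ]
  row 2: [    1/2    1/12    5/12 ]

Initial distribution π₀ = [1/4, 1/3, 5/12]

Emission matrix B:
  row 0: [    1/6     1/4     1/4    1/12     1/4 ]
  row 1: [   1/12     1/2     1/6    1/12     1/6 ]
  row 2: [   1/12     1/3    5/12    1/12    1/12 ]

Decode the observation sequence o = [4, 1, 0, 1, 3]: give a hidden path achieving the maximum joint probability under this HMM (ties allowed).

t=0: δ = [6.250e-02, 5.556e-02, 3.472e-02]  (obs o_0=4)
t=1: δ = [9.115e-03, 7.812e-03, 7.716e-03]  ψ = [0, 0, 1]  (obs o_1=1)
t=2: δ = [8.861e-04, 1.899e-04, 2.713e-04]  ψ = [0, 0, 1]  (obs o_2=0)
t=3: δ = [1.292e-04, 1.108e-04, 4.923e-05]  ψ = [0, 0, 0]  (obs o_3=1)
t=4: δ = [6.282e-06, 2.692e-06, 3.846e-06]  ψ = [0, 0, 1]  (obs o_4=3)
backtrack: best end state = 0; path = [0, 0, 0, 0, 0]

path = [0, 0, 0, 0, 0]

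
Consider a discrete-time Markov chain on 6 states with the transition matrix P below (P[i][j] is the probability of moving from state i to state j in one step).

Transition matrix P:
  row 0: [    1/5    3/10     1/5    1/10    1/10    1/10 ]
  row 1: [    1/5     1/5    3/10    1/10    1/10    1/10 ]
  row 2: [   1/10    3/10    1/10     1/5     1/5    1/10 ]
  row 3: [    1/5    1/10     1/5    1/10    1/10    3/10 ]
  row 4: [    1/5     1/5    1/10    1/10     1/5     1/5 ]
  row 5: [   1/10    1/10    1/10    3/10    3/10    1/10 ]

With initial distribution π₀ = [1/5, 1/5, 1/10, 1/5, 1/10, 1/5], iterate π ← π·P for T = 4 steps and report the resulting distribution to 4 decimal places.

t=0: π = [0.2000, 0.2000, 0.1000, 0.2000, 0.1000, 0.2000]
t=1: π = [0.1700, 0.1900, 0.1800, 0.1500, 0.1600, 0.1500]
t=2: π = [0.1670, 0.2050, 0.1700, 0.1480, 0.1640, 0.1460]
t=3: π = [0.1684, 0.2043, 0.1725, 0.1462, 0.1626, 0.1460]
t=4: π = [0.1682, 0.2049, 0.1723, 0.1465, 0.1627, 0.1455]

π = [0.1682, 0.2049, 0.1723, 0.1465, 0.1627, 0.1455]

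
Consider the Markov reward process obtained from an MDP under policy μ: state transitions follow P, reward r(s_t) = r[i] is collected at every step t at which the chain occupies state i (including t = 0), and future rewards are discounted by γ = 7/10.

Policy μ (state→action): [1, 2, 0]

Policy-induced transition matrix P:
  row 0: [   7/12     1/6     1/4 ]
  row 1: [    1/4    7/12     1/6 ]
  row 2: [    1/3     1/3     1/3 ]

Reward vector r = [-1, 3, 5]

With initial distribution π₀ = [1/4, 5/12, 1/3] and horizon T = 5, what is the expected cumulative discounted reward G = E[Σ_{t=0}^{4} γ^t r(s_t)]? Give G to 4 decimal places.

t=0: π = [0.2500, 0.4167, 0.3333], E[r] = 2.6667, γ^t·E[r] = 2.666667, running G = 2.666667
t=1: π = [0.3611, 0.3958, 0.2431], E[r] = 2.0417, γ^t·E[r] = 1.429167, running G = 4.095833
t=2: π = [0.3906, 0.3721, 0.2373], E[r] = 1.9120, γ^t·E[r] = 0.936898, running G = 5.032731
t=3: π = [0.4000, 0.3613, 0.2388], E[r] = 1.8776, γ^t·E[r] = 0.644018, running G = 5.676750
t=4: π = [0.4032, 0.3570, 0.2398], E[r] = 1.8667, γ^t·E[r] = 0.448192, running G = 6.124942

G = 6.1249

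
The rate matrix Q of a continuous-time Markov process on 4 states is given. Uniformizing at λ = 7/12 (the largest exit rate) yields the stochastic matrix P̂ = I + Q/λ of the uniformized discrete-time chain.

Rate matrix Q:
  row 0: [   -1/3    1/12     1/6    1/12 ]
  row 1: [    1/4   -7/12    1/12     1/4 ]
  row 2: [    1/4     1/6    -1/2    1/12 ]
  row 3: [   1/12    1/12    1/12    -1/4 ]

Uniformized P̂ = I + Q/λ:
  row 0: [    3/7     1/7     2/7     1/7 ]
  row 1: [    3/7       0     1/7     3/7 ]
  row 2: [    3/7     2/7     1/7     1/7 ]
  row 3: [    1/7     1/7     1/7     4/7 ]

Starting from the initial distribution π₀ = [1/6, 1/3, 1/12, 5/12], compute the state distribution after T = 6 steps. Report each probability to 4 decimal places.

π = [0.3353, 0.1488, 0.1906, 0.3253]

t=0: π = [0.1667, 0.3333, 0.0833, 0.4167]
t=1: π = [0.3095, 0.1071, 0.1667, 0.4167]
t=2: π = [0.3095, 0.1514, 0.1871, 0.3520]
t=3: π = [0.3280, 0.1480, 0.1871, 0.3370]
t=4: π = [0.3323, 0.1484, 0.1897, 0.3296]
t=5: π = [0.3344, 0.1488, 0.1903, 0.3265]
t=6: π = [0.3353, 0.1488, 0.1906, 0.3253]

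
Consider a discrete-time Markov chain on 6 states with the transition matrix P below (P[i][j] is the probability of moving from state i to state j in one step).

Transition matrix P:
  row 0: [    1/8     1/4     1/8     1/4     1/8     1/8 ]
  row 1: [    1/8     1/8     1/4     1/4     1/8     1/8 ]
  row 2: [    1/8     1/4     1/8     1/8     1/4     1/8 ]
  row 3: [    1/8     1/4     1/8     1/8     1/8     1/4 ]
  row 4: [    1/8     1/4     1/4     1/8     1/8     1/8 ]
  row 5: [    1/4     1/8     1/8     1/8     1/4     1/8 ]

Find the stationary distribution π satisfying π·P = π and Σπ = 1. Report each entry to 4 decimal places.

Balance equations π_j = Σ_i π_i·P[i][j]:
  π_0 = 1/8·π_0 + 1/8·π_1 + 1/8·π_2 + 1/8·π_3 + 1/8·π_4 + 1/4·π_5
  π_1 = 1/4·π_0 + 1/8·π_1 + 1/4·π_2 + 1/4·π_3 + 1/4·π_4 + 1/8·π_5
  π_2 = 1/8·π_0 + 1/4·π_1 + 1/8·π_2 + 1/8·π_3 + 1/4·π_4 + 1/8·π_5
  π_3 = 1/4·π_0 + 1/4·π_1 + 1/8·π_2 + 1/8·π_3 + 1/8·π_4 + 1/8·π_5
  π_4 = 1/8·π_0 + 1/8·π_1 + 1/4·π_2 + 1/8·π_3 + 1/8·π_4 + 1/4·π_5
  normalize: π_0 + π_1 + π_2 + π_3 + π_4 + π_5 = 1
Solving the linear system gives exactly π = [660/4607, 949/4607, 2368/13821, 777/4607, 2276/13821, 673/4607].

π = [0.1433, 0.2060, 0.1713, 0.1687, 0.1647, 0.1461]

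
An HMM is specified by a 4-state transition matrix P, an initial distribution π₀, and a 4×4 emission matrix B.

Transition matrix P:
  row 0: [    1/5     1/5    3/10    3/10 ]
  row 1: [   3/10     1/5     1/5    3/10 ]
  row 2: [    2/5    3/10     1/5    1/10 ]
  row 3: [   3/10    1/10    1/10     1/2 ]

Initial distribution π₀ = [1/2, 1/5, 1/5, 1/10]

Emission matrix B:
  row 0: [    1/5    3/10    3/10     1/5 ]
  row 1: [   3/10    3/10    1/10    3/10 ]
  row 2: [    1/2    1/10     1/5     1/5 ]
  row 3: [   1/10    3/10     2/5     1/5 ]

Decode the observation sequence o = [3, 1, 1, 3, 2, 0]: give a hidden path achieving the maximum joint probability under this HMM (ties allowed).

path = [0, 3, 3, 3, 0, 2]

t=0: δ = [1.000e-01, 6.000e-02, 4.000e-02, 2.000e-02]  (obs o_0=3)
t=1: δ = [6.000e-03, 6.000e-03, 3.000e-03, 9.000e-03]  ψ = [0, 0, 0, 0]  (obs o_1=1)
t=2: δ = [8.100e-04, 3.600e-04, 1.800e-04, 1.350e-03]  ψ = [3, 0, 0, 3]  (obs o_2=1)
t=3: δ = [8.100e-05, 4.860e-05, 4.860e-05, 1.350e-04]  ψ = [3, 0, 0, 3]  (obs o_3=3)
t=4: δ = [1.215e-05, 1.620e-06, 4.860e-06, 2.700e-05]  ψ = [3, 0, 0, 3]  (obs o_4=2)
t=5: δ = [1.620e-06, 8.100e-07, 1.822e-06, 1.350e-06]  ψ = [3, 3, 0, 3]  (obs o_5=0)
backtrack: best end state = 2; path = [0, 3, 3, 3, 0, 2]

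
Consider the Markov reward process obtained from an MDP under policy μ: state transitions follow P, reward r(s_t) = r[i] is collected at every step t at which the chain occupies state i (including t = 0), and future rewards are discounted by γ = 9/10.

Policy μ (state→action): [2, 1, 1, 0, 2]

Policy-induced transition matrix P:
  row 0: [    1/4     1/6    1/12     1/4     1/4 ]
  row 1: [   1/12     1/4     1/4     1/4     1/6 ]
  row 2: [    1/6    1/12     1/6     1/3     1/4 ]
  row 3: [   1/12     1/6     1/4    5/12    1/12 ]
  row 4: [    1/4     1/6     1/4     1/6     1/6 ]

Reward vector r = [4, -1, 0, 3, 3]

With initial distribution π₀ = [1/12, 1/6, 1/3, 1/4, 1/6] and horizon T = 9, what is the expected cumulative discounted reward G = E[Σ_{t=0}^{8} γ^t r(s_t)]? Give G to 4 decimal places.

G = 11.1000

t=0: π = [0.0833, 0.1667, 0.3333, 0.2500, 0.1667], E[r] = 1.4167, γ^t·E[r] = 1.416667, running G = 1.416667
t=1: π = [0.1528, 0.1528, 0.2083, 0.3056, 0.1806], E[r] = 1.9167, γ^t·E[r] = 1.725000, running G = 3.141667
t=2: π = [0.1563, 0.1620, 0.2072, 0.3032, 0.1713], E[r] = 1.8866, γ^t·E[r] = 1.528125, running G = 4.669792
t=3: π = [0.1552, 0.1629, 0.2067, 0.3035, 0.1717], E[r] = 1.8835, γ^t·E[r] = 1.373063, running G = 6.042854
t=4: π = [0.1550, 0.1630, 0.2069, 0.3035, 0.1715], E[r] = 1.8822, γ^t·E[r] = 1.234934, running G = 7.277788
t=5: π = [0.1550, 0.1630, 0.2069, 0.3035, 0.1715], E[r] = 1.8822, γ^t·E[r] = 1.111428, running G = 8.389216
t=6: π = [0.1550, 0.1630, 0.2069, 0.3035, 0.1715], E[r] = 1.8822, γ^t·E[r] = 1.000279, running G = 9.389495
t=7: π = [0.1550, 0.1630, 0.2069, 0.3035, 0.1715], E[r] = 1.8822, γ^t·E[r] = 0.900251, running G = 10.289746
t=8: π = [0.1550, 0.1630, 0.2069, 0.3035, 0.1715], E[r] = 1.8822, γ^t·E[r] = 0.810226, running G = 11.099972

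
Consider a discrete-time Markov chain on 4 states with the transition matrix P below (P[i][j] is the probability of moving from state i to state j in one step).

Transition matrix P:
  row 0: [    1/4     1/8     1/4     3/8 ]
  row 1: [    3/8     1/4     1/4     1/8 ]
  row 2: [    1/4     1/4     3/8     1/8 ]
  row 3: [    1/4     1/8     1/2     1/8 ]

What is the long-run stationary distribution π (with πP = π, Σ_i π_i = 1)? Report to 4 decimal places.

π = [0.2739, 0.1916, 0.3410, 0.1935]

Balance equations π_j = Σ_i π_i·P[i][j]:
  π_0 = 1/4·π_0 + 3/8·π_1 + 1/4·π_2 + 1/4·π_3
  π_1 = 1/8·π_0 + 1/4·π_1 + 1/4·π_2 + 1/8·π_3
  π_2 = 1/4·π_0 + 1/4·π_1 + 3/8·π_2 + 1/2·π_3
  normalize: π_0 + π_1 + π_2 + π_3 = 1
Solving the linear system gives exactly π = [143/522, 50/261, 89/261, 101/522].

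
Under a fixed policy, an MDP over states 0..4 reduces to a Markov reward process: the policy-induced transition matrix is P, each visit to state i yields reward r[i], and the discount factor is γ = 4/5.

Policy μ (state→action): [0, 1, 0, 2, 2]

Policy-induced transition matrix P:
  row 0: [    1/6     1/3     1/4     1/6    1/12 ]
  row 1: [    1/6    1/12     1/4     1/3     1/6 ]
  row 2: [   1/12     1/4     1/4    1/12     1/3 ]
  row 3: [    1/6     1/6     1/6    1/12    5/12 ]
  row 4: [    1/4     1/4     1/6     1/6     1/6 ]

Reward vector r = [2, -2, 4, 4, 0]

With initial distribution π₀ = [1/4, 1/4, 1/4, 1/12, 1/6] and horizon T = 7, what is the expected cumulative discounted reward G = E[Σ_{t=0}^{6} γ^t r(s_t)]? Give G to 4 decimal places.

t=0: π = [0.2500, 0.2500, 0.2500, 0.0833, 0.1667], E[r] = 1.3333, γ^t·E[r] = 1.333333, running G = 1.333333
t=1: π = [0.1597, 0.2222, 0.2292, 0.1806, 0.2083], E[r] = 1.5139, γ^t·E[r] = 1.211111, running G = 2.544444
t=2: π = [0.1649, 0.2112, 0.2176, 0.1696, 0.2367], E[r] = 1.4560, γ^t·E[r] = 0.931852, running G = 3.476296
t=3: π = [0.1683, 0.2144, 0.2161, 0.1696, 0.2316], E[r] = 1.4507, γ^t·E[r] = 0.742765, running G = 4.219062
t=4: π = [0.1680, 0.2142, 0.2166, 0.1703, 0.2311], E[r] = 1.4549, γ^t·E[r] = 0.595924, running G = 4.814986
t=5: π = [0.1679, 0.2141, 0.2166, 0.1701, 0.2313], E[r] = 1.4542, γ^t·E[r] = 0.476524, running G = 5.291510
t=6: π = [0.1679, 0.2141, 0.2165, 0.1701, 0.2313], E[r] = 1.4542, γ^t·E[r] = 0.381221, running G = 5.672731

G = 5.6727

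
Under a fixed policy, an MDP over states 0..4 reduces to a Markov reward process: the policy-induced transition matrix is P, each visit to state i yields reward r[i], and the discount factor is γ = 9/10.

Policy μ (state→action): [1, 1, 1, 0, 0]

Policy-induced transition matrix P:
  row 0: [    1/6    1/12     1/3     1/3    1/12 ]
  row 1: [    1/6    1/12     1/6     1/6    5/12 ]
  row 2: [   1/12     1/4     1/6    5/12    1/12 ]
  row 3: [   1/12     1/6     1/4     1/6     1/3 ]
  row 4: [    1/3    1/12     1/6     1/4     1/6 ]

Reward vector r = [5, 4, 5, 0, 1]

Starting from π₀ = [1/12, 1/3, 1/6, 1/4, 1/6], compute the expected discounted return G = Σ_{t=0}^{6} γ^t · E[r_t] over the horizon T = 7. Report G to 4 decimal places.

G = 13.9772

t=0: π = [0.0833, 0.3333, 0.1667, 0.2500, 0.1667], E[r] = 2.7500, γ^t·E[r] = 2.750000, running G = 2.750000
t=1: π = [0.1597, 0.1319, 0.2014, 0.2361, 0.2708], E[r] = 2.6042, γ^t·E[r] = 2.343750, running G = 5.093750
t=2: π = [0.1753, 0.1366, 0.2130, 0.2662, 0.2089], E[r] = 2.6968, γ^t·E[r] = 2.184375, running G = 7.278125
t=3: π = [0.1616, 0.1410, 0.2181, 0.2665, 0.2128], E[r] = 2.6750, γ^t·E[r] = 1.950082, running G = 9.228207
t=4: π = [0.1618, 0.1419, 0.2158, 0.2658, 0.2147], E[r] = 2.6701, γ^t·E[r] = 1.751820, running G = 10.980027
t=5: π = [0.1623, 0.1415, 0.2158, 0.2655, 0.2150], E[r] = 2.6713, γ^t·E[r] = 1.577356, running G = 12.557383
t=6: π = [0.1624, 0.1414, 0.2158, 0.2656, 0.2148], E[r] = 2.6716, γ^t·E[r] = 1.419807, running G = 13.977190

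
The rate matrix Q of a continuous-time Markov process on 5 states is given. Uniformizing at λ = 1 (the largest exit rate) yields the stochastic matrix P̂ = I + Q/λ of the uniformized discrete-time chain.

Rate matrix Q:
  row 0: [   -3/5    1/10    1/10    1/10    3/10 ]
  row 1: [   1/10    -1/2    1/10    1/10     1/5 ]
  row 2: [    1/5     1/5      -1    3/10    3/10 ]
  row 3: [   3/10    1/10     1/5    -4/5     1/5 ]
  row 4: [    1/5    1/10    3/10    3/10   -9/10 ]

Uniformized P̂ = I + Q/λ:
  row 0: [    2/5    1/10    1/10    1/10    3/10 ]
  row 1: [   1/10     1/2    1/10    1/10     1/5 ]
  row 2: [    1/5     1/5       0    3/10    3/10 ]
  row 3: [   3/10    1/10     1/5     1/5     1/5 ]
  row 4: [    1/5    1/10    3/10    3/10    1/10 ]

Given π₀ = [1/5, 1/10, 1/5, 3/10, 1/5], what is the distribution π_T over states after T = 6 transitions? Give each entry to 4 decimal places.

π = [0.2503, 0.1911, 0.1481, 0.1925, 0.2181]

t=0: π = [0.2000, 0.1000, 0.2000, 0.3000, 0.2000]
t=1: π = [0.2600, 0.1600, 0.1500, 0.2100, 0.2200]
t=2: π = [0.2570, 0.1790, 0.1500, 0.1950, 0.2190]
t=3: π = [0.2530, 0.1866, 0.1483, 0.1933, 0.2188]
t=4: π = [0.2513, 0.1895, 0.1483, 0.1928, 0.2183]
t=5: π = [0.2506, 0.1906, 0.1481, 0.1926, 0.2181]
t=6: π = [0.2503, 0.1911, 0.1481, 0.1925, 0.2181]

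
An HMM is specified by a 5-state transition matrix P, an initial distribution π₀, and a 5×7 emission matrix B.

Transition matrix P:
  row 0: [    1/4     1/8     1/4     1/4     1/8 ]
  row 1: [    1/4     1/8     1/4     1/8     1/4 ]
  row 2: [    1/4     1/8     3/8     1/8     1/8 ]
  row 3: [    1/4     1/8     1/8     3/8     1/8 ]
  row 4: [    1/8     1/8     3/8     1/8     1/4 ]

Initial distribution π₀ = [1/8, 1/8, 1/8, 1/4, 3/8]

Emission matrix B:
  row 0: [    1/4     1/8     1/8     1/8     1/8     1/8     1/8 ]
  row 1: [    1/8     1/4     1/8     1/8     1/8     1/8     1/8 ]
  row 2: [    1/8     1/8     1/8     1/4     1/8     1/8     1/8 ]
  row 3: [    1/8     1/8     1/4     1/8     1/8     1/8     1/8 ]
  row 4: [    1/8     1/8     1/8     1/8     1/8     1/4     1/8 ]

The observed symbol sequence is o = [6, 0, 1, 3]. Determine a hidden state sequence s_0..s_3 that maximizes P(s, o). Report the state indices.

path = [4, 2, 2, 2]

t=0: δ = [1.562e-02, 1.562e-02, 1.562e-02, 3.125e-02, 4.688e-02]  (obs o_0=6)
t=1: δ = [1.953e-03, 7.324e-04, 2.197e-03, 1.465e-03, 1.465e-03]  ψ = [3, 4, 4, 3, 4]  (obs o_1=0)
t=2: δ = [6.866e-05, 6.866e-05, 1.030e-04, 6.866e-05, 4.578e-05]  ψ = [2, 2, 2, 3, 4]  (obs o_2=1)
t=3: δ = [3.219e-06, 1.609e-06, 9.656e-06, 3.219e-06, 2.146e-06]  ψ = [2, 2, 2, 3, 1]  (obs o_3=3)
backtrack: best end state = 2; path = [4, 2, 2, 2]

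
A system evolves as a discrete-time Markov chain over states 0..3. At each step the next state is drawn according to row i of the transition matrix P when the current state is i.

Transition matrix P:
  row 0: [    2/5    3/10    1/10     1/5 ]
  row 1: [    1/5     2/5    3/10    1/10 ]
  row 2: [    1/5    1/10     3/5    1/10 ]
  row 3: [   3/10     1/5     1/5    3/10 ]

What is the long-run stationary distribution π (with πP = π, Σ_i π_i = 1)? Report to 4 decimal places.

π = [0.2698, 0.2426, 0.3288, 0.1587]

Balance equations π_j = Σ_i π_i·P[i][j]:
  π_0 = 2/5·π_0 + 1/5·π_1 + 1/5·π_2 + 3/10·π_3
  π_1 = 3/10·π_0 + 2/5·π_1 + 1/10·π_2 + 1/5·π_3
  π_2 = 1/10·π_0 + 3/10·π_1 + 3/5·π_2 + 1/5·π_3
  normalize: π_0 + π_1 + π_2 + π_3 = 1
Solving the linear system gives exactly π = [17/63, 107/441, 145/441, 10/63].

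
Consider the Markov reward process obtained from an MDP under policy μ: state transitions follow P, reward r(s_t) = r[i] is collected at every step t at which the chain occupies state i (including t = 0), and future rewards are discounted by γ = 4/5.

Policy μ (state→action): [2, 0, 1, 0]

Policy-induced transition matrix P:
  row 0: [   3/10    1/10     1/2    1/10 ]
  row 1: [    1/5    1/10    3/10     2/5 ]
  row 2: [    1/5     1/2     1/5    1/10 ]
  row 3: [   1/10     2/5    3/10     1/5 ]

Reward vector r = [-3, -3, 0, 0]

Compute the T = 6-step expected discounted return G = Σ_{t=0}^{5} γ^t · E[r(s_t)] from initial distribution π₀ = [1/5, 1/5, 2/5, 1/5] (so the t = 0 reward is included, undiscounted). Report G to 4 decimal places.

G = -5.1818

t=0: π = [0.2000, 0.2000, 0.4000, 0.2000], E[r] = -1.2000, γ^t·E[r] = -1.200000, running G = -1.200000
t=1: π = [0.2000, 0.3200, 0.3000, 0.1800], E[r] = -1.5600, γ^t·E[r] = -1.248000, running G = -2.448000
t=2: π = [0.2020, 0.2740, 0.3100, 0.2140], E[r] = -1.4280, γ^t·E[r] = -0.913920, running G = -3.361920
t=3: π = [0.1988, 0.2882, 0.3094, 0.2036], E[r] = -1.4610, γ^t·E[r] = -0.748032, running G = -4.109952
t=4: π = [0.1995, 0.2848, 0.3088, 0.2068], E[r] = -1.4531, γ^t·E[r] = -0.595182, running G = -4.705134
t=5: π = [0.1993, 0.2856, 0.3090, 0.2061], E[r] = -1.4545, γ^t·E[r] = -0.476621, running G = -5.181755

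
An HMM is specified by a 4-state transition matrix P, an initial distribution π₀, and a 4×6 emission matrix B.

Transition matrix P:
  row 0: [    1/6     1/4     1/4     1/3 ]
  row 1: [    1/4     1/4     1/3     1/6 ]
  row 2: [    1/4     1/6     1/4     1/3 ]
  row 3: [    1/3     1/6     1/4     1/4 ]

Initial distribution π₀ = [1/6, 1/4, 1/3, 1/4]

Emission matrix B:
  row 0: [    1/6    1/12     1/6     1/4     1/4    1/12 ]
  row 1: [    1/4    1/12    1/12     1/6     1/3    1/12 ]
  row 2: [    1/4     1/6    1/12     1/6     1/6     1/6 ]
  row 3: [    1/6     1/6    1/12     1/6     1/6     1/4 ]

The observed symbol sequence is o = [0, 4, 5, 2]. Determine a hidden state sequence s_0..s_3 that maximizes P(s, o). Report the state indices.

t=0: δ = [2.778e-02, 6.250e-02, 8.333e-02, 4.167e-02]  (obs o_0=0)
t=1: δ = [5.208e-03, 5.208e-03, 3.472e-03, 4.630e-03]  ψ = [2, 1, 1, 2]  (obs o_1=4)
t=2: δ = [1.286e-04, 1.085e-04, 2.894e-04, 4.340e-04]  ψ = [3, 0, 1, 0]  (obs o_2=5)
t=3: δ = [2.411e-05, 6.028e-06, 9.042e-06, 9.042e-06]  ψ = [3, 3, 3, 3]  (obs o_3=2)
backtrack: best end state = 0; path = [2, 0, 3, 0]

path = [2, 0, 3, 0]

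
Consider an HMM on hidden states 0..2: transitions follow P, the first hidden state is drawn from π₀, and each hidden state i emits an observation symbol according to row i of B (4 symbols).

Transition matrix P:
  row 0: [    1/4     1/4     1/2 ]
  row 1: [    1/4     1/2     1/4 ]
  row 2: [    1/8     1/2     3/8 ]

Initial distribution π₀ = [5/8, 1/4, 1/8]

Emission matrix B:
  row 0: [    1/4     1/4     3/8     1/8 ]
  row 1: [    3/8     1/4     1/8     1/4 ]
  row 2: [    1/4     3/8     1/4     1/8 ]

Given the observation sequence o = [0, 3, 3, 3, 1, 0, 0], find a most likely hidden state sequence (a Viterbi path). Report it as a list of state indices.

path = [1, 1, 1, 1, 1, 1, 1]

t=0: δ = [1.562e-01, 9.375e-02, 3.125e-02]  (obs o_0=0)
t=1: δ = [4.883e-03, 1.172e-02, 9.766e-03]  ψ = [0, 1, 0]  (obs o_1=3)
t=2: δ = [3.662e-04, 1.465e-03, 4.578e-04]  ψ = [1, 1, 2]  (obs o_2=3)
t=3: δ = [4.578e-05, 1.831e-04, 4.578e-05]  ψ = [1, 1, 1]  (obs o_3=3)
t=4: δ = [1.144e-05, 2.289e-05, 1.717e-05]  ψ = [1, 1, 1]  (obs o_4=1)
t=5: δ = [1.431e-06, 4.292e-06, 1.609e-06]  ψ = [1, 1, 2]  (obs o_5=0)
t=6: δ = [2.682e-07, 8.047e-07, 2.682e-07]  ψ = [1, 1, 1]  (obs o_6=0)
backtrack: best end state = 1; path = [1, 1, 1, 1, 1, 1, 1]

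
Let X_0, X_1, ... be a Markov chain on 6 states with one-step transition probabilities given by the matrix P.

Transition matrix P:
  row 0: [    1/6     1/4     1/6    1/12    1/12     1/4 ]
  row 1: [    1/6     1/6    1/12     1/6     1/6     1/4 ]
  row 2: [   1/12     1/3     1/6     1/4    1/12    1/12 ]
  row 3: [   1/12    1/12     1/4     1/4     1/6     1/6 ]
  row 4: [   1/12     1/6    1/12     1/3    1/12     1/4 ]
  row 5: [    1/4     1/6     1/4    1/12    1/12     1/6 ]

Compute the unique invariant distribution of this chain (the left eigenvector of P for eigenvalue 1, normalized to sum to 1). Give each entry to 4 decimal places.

Balance equations π_j = Σ_i π_i·P[i][j]:
  π_0 = 1/6·π_0 + 1/6·π_1 + 1/12·π_2 + 1/12·π_3 + 1/12·π_4 + 1/4·π_5
  π_1 = 1/4·π_0 + 1/6·π_1 + 1/3·π_2 + 1/12·π_3 + 1/6·π_4 + 1/6·π_5
  π_2 = 1/6·π_0 + 1/12·π_1 + 1/6·π_2 + 1/4·π_3 + 1/12·π_4 + 1/4·π_5
  π_3 = 1/12·π_0 + 1/6·π_1 + 1/4·π_2 + 1/4·π_3 + 1/3·π_4 + 1/12·π_5
  π_4 = 1/12·π_0 + 1/6·π_1 + 1/12·π_2 + 1/6·π_3 + 1/12·π_4 + 1/12·π_5
  normalize: π_0 + π_1 + π_2 + π_3 + π_4 + π_5 = 1
Solving the linear system gives exactly π = [17441/122110, 23403/122110, 21077/122110, 22979/122110, 14041/122110, 23169/122110].

π = [0.1428, 0.1917, 0.1726, 0.1882, 0.1150, 0.1897]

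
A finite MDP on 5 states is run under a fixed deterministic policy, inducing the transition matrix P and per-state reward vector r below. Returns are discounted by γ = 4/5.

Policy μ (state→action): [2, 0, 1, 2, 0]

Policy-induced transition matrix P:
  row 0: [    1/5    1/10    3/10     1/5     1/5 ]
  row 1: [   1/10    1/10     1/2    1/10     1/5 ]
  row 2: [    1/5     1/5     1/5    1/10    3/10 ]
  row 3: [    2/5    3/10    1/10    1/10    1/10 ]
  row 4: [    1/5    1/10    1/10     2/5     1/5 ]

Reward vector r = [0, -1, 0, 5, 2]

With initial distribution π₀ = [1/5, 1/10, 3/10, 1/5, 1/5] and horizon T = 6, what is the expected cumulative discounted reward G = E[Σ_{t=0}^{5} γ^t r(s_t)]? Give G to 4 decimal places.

G = 4.4309

t=0: π = [0.2000, 0.1000, 0.3000, 0.2000, 0.2000], E[r] = 1.3000, γ^t·E[r] = 1.300000, running G = 1.300000
t=1: π = [0.2300, 0.1700, 0.2100, 0.1800, 0.2100], E[r] = 1.1500, γ^t·E[r] = 0.920000, running G = 2.220000
t=2: π = [0.2190, 0.1570, 0.2350, 0.1860, 0.2030], E[r] = 1.1790, γ^t·E[r] = 0.754560, running G = 2.974560
t=3: π = [0.2215, 0.1607, 0.2301, 0.1828, 0.2049], E[r] = 1.1631, γ^t·E[r] = 0.595507, running G = 3.570067
t=4: π = [0.2205, 0.1596, 0.2316, 0.1836, 0.2047], E[r] = 1.1680, γ^t·E[r] = 0.478409, running G = 4.048476
t=5: π = [0.2208, 0.1599, 0.2311, 0.1835, 0.2048], E[r] = 1.1671, γ^t·E[r] = 0.382419, running G = 4.430895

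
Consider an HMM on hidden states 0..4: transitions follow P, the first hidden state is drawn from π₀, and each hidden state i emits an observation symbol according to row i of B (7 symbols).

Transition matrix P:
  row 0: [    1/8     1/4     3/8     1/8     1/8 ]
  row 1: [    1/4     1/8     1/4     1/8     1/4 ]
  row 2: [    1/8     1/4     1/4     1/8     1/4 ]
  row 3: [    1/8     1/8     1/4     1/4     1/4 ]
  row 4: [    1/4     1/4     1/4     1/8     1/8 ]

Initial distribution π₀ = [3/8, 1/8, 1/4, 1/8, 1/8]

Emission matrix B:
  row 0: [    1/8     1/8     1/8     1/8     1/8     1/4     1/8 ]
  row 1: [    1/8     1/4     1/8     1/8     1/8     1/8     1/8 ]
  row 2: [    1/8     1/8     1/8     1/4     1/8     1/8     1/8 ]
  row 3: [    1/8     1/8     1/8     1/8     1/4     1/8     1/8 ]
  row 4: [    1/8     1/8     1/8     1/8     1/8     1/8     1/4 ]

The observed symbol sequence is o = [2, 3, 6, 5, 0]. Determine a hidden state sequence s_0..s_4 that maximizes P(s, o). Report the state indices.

t=0: δ = [4.688e-02, 1.562e-02, 3.125e-02, 1.562e-02, 1.562e-02]  (obs o_0=2)
t=1: δ = [7.324e-04, 1.465e-03, 4.395e-03, 7.324e-04, 9.766e-04]  ψ = [0, 0, 0, 0, 2]  (obs o_1=3)
t=2: δ = [6.866e-05, 1.373e-04, 1.373e-04, 6.866e-05, 2.747e-04]  ψ = [2, 2, 2, 2, 2]  (obs o_2=6)
t=3: δ = [1.717e-05, 8.583e-06, 8.583e-06, 4.292e-06, 4.292e-06]  ψ = [4, 4, 4, 4, 1]  (obs o_3=5)
t=4: δ = [2.682e-07, 5.364e-07, 8.047e-07, 2.682e-07, 2.682e-07]  ψ = [0, 0, 0, 0, 0]  (obs o_4=0)
backtrack: best end state = 2; path = [0, 2, 4, 0, 2]

path = [0, 2, 4, 0, 2]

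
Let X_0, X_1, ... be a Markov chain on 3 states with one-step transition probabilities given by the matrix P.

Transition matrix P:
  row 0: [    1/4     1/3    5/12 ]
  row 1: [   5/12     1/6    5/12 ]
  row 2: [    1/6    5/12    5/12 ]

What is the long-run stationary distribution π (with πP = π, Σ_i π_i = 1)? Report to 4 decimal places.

Balance equations π_j = Σ_i π_i·P[i][j]:
  π_0 = 1/4·π_0 + 5/12·π_1 + 1/6·π_2
  π_1 = 1/3·π_0 + 1/6·π_1 + 5/12·π_2
  normalize: π_0 + π_1 + π_2 = 1
Solving the linear system gives exactly π = [15/56, 53/168, 5/12].

π = [0.2679, 0.3155, 0.4167]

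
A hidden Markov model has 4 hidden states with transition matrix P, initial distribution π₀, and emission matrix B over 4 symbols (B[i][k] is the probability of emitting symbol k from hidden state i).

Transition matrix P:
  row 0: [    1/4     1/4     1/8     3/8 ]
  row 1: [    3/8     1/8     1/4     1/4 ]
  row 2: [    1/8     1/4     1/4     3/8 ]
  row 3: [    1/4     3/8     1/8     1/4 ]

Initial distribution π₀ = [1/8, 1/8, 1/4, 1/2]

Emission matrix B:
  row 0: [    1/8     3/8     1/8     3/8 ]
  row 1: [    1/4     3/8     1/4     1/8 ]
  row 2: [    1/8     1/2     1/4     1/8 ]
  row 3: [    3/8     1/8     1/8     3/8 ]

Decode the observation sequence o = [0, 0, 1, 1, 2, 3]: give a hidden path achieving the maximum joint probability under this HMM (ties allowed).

path = [3, 3, 1, 0, 1, 0]

t=0: δ = [1.562e-02, 3.125e-02, 3.125e-02, 1.875e-01]  (obs o_0=0)
t=1: δ = [5.859e-03, 1.758e-02, 2.930e-03, 1.758e-02]  ψ = [3, 3, 3, 3]  (obs o_1=0)
t=2: δ = [2.472e-03, 2.472e-03, 2.197e-03, 5.493e-04]  ψ = [1, 3, 1, 1]  (obs o_2=1)
t=3: δ = [3.476e-04, 2.317e-04, 3.090e-04, 1.159e-04]  ψ = [1, 0, 1, 0]  (obs o_3=1)
t=4: δ = [1.086e-05, 2.173e-05, 1.931e-05, 1.629e-05]  ψ = [0, 0, 2, 0]  (obs o_4=2)
t=5: δ = [3.055e-06, 7.638e-07, 6.789e-07, 2.716e-06]  ψ = [1, 3, 1, 2]  (obs o_5=3)
backtrack: best end state = 0; path = [3, 3, 1, 0, 1, 0]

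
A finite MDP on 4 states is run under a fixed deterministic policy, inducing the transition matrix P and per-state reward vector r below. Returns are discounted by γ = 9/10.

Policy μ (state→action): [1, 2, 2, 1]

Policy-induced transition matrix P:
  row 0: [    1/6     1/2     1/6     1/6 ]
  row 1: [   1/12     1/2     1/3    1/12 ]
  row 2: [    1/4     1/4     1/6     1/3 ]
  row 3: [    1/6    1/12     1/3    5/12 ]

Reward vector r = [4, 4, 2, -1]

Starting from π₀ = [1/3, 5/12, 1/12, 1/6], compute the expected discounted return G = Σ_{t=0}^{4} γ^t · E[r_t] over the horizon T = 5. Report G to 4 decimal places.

t=0: π = [0.3333, 0.4167, 0.0833, 0.1667], E[r] = 3.0000, γ^t·E[r] = 3.000000, running G = 3.000000
t=1: π = [0.1389, 0.4097, 0.2639, 0.1875], E[r] = 2.5347, γ^t·E[r] = 2.281250, running G = 5.281250
t=2: π = [0.1545, 0.3559, 0.2662, 0.2234], E[r] = 2.3507, γ^t·E[r] = 1.904063, running G = 7.185313
t=3: π = [0.1592, 0.3404, 0.2632, 0.2372], E[r] = 2.2875, γ^t·E[r] = 1.667566, running G = 8.852879
t=4: π = [0.1602, 0.3354, 0.2629, 0.2415], E[r] = 2.2668, γ^t·E[r] = 1.487217, running G = 10.340096

G = 10.3401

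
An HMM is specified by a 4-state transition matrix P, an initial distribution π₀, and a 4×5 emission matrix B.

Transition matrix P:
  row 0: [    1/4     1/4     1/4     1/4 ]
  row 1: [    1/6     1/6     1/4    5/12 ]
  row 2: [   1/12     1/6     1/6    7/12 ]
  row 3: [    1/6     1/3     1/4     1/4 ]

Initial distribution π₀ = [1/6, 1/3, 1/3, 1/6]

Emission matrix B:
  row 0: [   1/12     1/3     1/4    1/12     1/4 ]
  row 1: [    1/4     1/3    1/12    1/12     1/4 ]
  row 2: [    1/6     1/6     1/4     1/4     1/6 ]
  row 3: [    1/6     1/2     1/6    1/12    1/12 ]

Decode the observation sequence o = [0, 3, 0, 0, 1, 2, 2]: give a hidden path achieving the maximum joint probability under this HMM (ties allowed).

t=0: δ = [1.389e-02, 8.333e-02, 5.556e-02, 2.778e-02]  (obs o_0=0)
t=1: δ = [1.157e-03, 1.157e-03, 5.208e-03, 2.894e-03]  ψ = [1, 1, 1, 1]  (obs o_1=3)
t=2: δ = [4.019e-05, 2.411e-04, 1.447e-04, 5.064e-04]  ψ = [3, 3, 2, 2]  (obs o_2=0)
t=3: δ = [7.033e-06, 4.220e-05, 2.110e-05, 2.110e-05]  ψ = [3, 3, 3, 3]  (obs o_3=0)
t=4: δ = [2.344e-06, 2.344e-06, 1.758e-06, 8.791e-06]  ψ = [1, 1, 1, 1]  (obs o_4=1)
t=5: δ = [3.663e-07, 2.442e-07, 5.494e-07, 3.663e-07]  ψ = [3, 3, 3, 3]  (obs o_5=2)
t=6: δ = [2.289e-08, 1.017e-08, 2.289e-08, 5.342e-08]  ψ = [0, 3, 0, 2]  (obs o_6=2)
backtrack: best end state = 3; path = [1, 2, 3, 1, 3, 2, 3]

path = [1, 2, 3, 1, 3, 2, 3]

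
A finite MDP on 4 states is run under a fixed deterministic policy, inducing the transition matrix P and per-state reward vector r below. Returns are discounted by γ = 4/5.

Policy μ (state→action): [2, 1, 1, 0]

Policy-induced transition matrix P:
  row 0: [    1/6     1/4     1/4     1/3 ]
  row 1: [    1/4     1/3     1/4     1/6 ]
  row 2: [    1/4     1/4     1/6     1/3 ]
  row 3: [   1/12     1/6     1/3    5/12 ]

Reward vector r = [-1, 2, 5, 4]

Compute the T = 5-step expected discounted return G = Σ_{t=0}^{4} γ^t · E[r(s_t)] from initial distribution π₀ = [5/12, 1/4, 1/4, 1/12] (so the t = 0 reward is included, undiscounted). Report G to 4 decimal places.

t=0: π = [0.4167, 0.2500, 0.2500, 0.0833], E[r] = 1.6667, γ^t·E[r] = 1.666667, running G = 1.666667
t=1: π = [0.2014, 0.2639, 0.2361, 0.2986], E[r] = 2.7014, γ^t·E[r] = 2.161111, running G = 3.827778
t=2: π = [0.1834, 0.2471, 0.2552, 0.3142], E[r] = 2.8438, γ^t·E[r] = 1.820000, running G = 5.647778
t=3: π = [0.1823, 0.2444, 0.2549, 0.3183], E[r] = 2.8544, γ^t·E[r] = 1.461457, running G = 7.109235
t=4: π = [0.1817, 0.2438, 0.2553, 0.3191], E[r] = 2.8589, γ^t·E[r] = 1.170989, running G = 8.280224

G = 8.2802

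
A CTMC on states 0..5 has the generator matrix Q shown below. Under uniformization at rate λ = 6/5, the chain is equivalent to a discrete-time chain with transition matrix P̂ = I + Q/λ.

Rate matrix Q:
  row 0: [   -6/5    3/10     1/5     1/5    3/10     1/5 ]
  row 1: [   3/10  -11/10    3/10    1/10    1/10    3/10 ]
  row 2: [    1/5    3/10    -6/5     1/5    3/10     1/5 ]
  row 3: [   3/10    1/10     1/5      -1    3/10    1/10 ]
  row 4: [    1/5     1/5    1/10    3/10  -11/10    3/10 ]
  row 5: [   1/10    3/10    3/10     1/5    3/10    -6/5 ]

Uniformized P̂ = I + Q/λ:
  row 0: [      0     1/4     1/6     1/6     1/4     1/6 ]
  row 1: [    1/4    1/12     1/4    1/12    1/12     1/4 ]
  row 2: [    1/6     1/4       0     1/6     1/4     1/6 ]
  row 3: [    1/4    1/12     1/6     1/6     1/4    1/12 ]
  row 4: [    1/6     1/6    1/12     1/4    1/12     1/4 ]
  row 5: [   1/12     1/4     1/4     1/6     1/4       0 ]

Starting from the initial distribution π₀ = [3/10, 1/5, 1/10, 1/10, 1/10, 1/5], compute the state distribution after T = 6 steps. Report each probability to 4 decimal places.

t=0: π = [0.3000, 0.2000, 0.1000, 0.1000, 0.1000, 0.2000]
t=1: π = [0.1250, 0.1917, 0.1750, 0.1583, 0.2000, 0.1500]
t=2: π = [0.1625, 0.1750, 0.1493, 0.1674, 0.1847, 0.1611]
t=3: π = [0.1547, 0.1775, 0.1544, 0.1675, 0.1900, 0.1558]
t=4: π = [0.1567, 0.1767, 0.1529, 0.1677, 0.1887, 0.1574]
t=5: π = [0.1561, 0.1769, 0.1533, 0.1677, 0.1891, 0.1569]
t=6: π = [0.1563, 0.1768, 0.1532, 0.1677, 0.1890, 0.1570]

π = [0.1563, 0.1768, 0.1532, 0.1677, 0.1890, 0.1570]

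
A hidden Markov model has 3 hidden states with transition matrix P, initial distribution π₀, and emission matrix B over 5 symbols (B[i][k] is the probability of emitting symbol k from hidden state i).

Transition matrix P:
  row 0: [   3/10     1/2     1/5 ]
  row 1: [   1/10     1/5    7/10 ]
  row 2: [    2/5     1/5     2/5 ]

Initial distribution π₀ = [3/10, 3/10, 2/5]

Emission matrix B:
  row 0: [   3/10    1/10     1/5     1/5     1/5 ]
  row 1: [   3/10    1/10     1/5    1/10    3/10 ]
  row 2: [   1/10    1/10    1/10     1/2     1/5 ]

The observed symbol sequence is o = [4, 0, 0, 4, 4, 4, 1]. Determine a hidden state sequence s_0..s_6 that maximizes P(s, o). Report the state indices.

path = [2, 0, 1, 2, 0, 1, 2]

t=0: δ = [6.000e-02, 9.000e-02, 8.000e-02]  (obs o_0=4)
t=1: δ = [9.600e-03, 9.000e-03, 6.300e-03]  ψ = [2, 0, 1]  (obs o_1=0)
t=2: δ = [8.640e-04, 1.440e-03, 6.300e-04]  ψ = [0, 0, 1]  (obs o_2=0)
t=3: δ = [5.184e-05, 1.296e-04, 2.016e-04]  ψ = [0, 0, 1]  (obs o_3=4)
t=4: δ = [1.613e-05, 1.210e-05, 1.814e-05]  ψ = [2, 2, 1]  (obs o_4=4)
t=5: δ = [1.452e-06, 2.419e-06, 1.693e-06]  ψ = [2, 0, 1]  (obs o_5=4)
t=6: δ = [6.774e-08, 7.258e-08, 1.693e-07]  ψ = [2, 0, 1]  (obs o_6=1)
backtrack: best end state = 2; path = [2, 0, 1, 2, 0, 1, 2]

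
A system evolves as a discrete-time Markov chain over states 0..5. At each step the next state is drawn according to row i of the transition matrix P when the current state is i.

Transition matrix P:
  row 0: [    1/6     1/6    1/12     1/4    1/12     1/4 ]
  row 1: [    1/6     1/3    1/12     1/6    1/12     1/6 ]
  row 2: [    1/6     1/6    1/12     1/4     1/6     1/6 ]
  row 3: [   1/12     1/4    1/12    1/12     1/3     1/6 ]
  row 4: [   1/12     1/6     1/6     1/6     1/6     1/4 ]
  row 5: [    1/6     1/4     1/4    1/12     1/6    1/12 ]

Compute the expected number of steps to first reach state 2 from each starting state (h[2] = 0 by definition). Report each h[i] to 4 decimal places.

h = [7.8757, 7.9976, 0.0000, 7.8149, 7.1652, 6.7172]

First-step conditioning: h[2] = 0; for i ≠ 2, h[i] = 1 + Σ_k P[i][k]·h[k].
  h[0] = 1 + 1/6·h[0] + 1/6·h[1] + 1/4·h[3] + 1/12·h[4] + 1/4·h[5]
  h[1] = 1 + 1/6·h[0] + 1/3·h[1] + 1/6·h[3] + 1/12·h[4] + 1/6·h[5]
  h[3] = 1 + 1/12·h[0] + 1/4·h[1] + 1/12·h[3] + 1/3·h[4] + 1/6·h[5]
  h[4] = 1 + 1/12·h[0] + 1/6·h[1] + 1/6·h[3] + 1/6·h[4] + 1/4·h[5]
  h[5] = 1 + 1/6·h[0] + 1/4·h[1] + 1/12·h[3] + 1/6·h[4] + 1/12·h[5]
Solving the 5×5 linear system over states ≠ 2 gives exactly h = [132162/16781, 134208/16781, 0, 131142/16781, 120240/16781, 112722/16781] (h[2] = 0 is the target).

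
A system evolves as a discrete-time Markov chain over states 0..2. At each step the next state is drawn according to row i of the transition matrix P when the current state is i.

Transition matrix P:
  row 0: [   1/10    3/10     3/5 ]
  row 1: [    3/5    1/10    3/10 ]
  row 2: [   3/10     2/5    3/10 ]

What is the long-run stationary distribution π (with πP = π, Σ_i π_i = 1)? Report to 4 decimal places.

Balance equations π_j = Σ_i π_i·P[i][j]:
  π_0 = 1/10·π_0 + 3/5·π_1 + 3/10·π_2
  π_1 = 3/10·π_0 + 1/10·π_1 + 2/5·π_2
  normalize: π_0 + π_1 + π_2 = 1
Solving the linear system gives exactly π = [17/53, 15/53, 21/53].

π = [0.3208, 0.2830, 0.3962]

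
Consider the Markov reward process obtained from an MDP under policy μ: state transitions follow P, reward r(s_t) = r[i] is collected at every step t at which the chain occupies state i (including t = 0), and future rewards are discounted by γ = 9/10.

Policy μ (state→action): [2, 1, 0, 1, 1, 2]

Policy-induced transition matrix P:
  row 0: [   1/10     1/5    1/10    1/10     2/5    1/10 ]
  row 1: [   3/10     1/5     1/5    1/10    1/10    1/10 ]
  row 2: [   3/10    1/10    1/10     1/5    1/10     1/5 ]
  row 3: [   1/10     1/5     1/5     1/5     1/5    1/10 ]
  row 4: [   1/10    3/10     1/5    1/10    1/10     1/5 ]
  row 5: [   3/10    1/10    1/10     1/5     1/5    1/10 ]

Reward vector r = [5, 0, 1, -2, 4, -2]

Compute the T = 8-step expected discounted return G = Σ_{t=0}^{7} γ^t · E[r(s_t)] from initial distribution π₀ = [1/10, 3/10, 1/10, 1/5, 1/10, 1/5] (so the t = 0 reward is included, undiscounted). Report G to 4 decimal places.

G = 6.4707

t=0: π = [0.1000, 0.3000, 0.1000, 0.2000, 0.1000, 0.2000], E[r] = 0.2000, γ^t·E[r] = 0.200000, running G = 0.200000
t=1: π = [0.2200, 0.1800, 0.1600, 0.1500, 0.1700, 0.1200], E[r] = 1.4000, γ^t·E[r] = 1.260000, running G = 1.460000
t=2: π = [0.1920, 0.1890, 0.1500, 0.1430, 0.1930, 0.1330], E[r] = 1.3300, γ^t·E[r] = 1.077300, running G = 2.537300
t=3: π = [0.1944, 0.1910, 0.1525, 0.1426, 0.1852, 0.1343], E[r] = 1.3115, γ^t·E[r] = 0.956084, running G = 3.493384
t=4: π = [0.1956, 0.1898, 0.1519, 0.1429, 0.1860, 0.1338], E[r] = 1.3203, γ^t·E[r] = 0.866249, running G = 4.359632
t=5: π = [0.1951, 0.1900, 0.1519, 0.1429, 0.1863, 0.1338], E[r] = 1.3194, γ^t·E[r] = 0.779110, running G = 5.138742
t=6: π = [0.1951, 0.1901, 0.1519, 0.1429, 0.1862, 0.1338], E[r] = 1.3191, γ^t·E[r] = 0.701000, running G = 5.839742
t=7: π = [0.1952, 0.1900, 0.1519, 0.1429, 0.1862, 0.1338], E[r] = 1.3192, γ^t·E[r] = 0.630979, running G = 6.470721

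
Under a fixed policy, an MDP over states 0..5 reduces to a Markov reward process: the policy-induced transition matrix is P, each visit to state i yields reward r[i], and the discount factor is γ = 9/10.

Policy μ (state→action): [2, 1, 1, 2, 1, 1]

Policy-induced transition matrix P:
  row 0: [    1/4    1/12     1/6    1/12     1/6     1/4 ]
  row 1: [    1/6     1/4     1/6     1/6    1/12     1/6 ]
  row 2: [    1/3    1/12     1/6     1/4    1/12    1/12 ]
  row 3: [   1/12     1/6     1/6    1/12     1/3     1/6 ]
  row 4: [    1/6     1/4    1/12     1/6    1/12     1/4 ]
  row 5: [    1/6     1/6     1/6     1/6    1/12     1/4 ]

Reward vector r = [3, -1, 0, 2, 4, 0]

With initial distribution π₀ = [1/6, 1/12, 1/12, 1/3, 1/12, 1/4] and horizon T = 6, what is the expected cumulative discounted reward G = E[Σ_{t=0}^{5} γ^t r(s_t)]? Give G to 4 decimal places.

t=0: π = [0.1667, 0.0833, 0.0833, 0.3333, 0.0833, 0.2500], E[r] = 1.4167, γ^t·E[r] = 1.416667, running G = 1.416667
t=1: π = [0.1667, 0.1597, 0.1597, 0.1319, 0.1806, 0.2014], E[r] = 1.3264, γ^t·E[r] = 1.193750, running G = 2.610417
t=2: π = [0.1962, 0.1678, 0.1516, 0.1551, 0.1302, 0.1991], E[r] = 1.2517, γ^t·E[r] = 1.013906, running G = 3.624323
t=3: π = [0.1954, 0.1625, 0.1558, 0.1500, 0.1385, 0.1978], E[r] = 1.2774, γ^t·E[r] = 0.931254, running G = 4.555577
t=4: π = [0.1964, 0.1625, 0.1551, 0.1509, 0.1371, 0.1980], E[r] = 1.2770, γ^t·E[r] = 0.837825, running G = 5.393402
t=5: π = [0.1963, 0.1623, 0.1552, 0.1507, 0.1374, 0.1980], E[r] = 1.2776, γ^t·E[r] = 0.754406, running G = 6.147808

G = 6.1478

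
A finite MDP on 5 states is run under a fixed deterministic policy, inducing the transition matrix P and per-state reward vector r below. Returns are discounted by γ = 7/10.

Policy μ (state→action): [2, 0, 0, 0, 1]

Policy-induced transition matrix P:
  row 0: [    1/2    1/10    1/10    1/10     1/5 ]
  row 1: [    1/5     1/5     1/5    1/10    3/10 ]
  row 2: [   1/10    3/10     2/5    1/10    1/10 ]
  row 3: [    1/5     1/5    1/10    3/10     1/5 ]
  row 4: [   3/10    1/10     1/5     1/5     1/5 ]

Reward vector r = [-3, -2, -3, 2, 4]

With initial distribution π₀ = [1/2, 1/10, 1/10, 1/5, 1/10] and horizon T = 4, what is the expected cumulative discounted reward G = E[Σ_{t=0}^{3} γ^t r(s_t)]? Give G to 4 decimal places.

G = -2.2672

t=0: π = [0.5000, 0.1000, 0.1000, 0.2000, 0.1000], E[r] = -1.2000, γ^t·E[r] = -1.200000, running G = -1.200000
t=1: π = [0.3500, 0.1500, 0.1500, 0.1500, 0.2000], E[r] = -0.7000, γ^t·E[r] = -0.490000, running G = -1.690000
t=2: π = [0.3100, 0.1600, 0.1800, 0.1500, 0.2000], E[r] = -0.6900, γ^t·E[r] = -0.338100, running G = -2.028100
t=3: π = [0.2950, 0.1670, 0.1900, 0.1500, 0.1980], E[r] = -0.6970, γ^t·E[r] = -0.239071, running G = -2.267171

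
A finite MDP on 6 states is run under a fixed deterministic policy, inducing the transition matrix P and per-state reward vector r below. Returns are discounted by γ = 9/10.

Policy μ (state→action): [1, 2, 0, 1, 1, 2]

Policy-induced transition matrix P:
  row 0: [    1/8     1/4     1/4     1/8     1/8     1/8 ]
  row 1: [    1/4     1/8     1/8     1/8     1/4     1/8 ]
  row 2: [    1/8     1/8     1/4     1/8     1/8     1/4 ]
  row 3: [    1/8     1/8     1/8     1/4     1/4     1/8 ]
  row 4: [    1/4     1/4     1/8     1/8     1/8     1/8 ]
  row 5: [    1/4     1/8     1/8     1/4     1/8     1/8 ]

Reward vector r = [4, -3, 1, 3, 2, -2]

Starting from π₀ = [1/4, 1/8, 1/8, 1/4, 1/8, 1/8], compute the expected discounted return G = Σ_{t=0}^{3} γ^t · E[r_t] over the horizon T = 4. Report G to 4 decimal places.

G = 3.7741

t=0: π = [0.2500, 0.1250, 0.1250, 0.2500, 0.1250, 0.1250], E[r] = 1.5000, γ^t·E[r] = 1.500000, running G = 1.500000
t=1: π = [0.1719, 0.1719, 0.1719, 0.1719, 0.1719, 0.1406], E[r] = 0.9219, γ^t·E[r] = 0.829688, running G = 2.329688
t=2: π = [0.1855, 0.1680, 0.1680, 0.1641, 0.1680, 0.1465], E[r] = 0.9414, γ^t·E[r] = 0.762539, running G = 3.092227
t=3: π = [0.1853, 0.1692, 0.1692, 0.1638, 0.1665, 0.1460], E[r] = 0.9353, γ^t·E[r] = 0.681836, running G = 3.774062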